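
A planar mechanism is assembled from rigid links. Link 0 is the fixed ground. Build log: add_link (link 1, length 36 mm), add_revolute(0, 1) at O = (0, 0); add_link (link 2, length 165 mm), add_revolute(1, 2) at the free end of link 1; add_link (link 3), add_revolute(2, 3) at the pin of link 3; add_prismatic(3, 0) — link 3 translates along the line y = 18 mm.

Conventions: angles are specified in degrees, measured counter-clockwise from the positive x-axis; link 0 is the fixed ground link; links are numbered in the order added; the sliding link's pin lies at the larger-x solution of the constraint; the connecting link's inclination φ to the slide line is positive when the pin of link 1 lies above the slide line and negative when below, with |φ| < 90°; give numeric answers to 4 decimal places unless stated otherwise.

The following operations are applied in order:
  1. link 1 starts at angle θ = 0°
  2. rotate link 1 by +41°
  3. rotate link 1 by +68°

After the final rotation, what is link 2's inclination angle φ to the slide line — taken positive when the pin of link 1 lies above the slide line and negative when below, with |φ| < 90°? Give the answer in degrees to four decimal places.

geometry: r = 36 mm, L = 165 mm, e = 18 mm; θ starts at 0°
rotate link 1 by +41°: θ ← 0° +41° = 41°
rotate link 1 by +68°: θ ← 41° +68° = 109°
h = r sin θ − e = 34.038669 − 18 = 16.038669
sin φ = h / L = 16.038669 / 165 = 0.09720405
φ = arcsin(0.09720405) = 5.578190°

5.5782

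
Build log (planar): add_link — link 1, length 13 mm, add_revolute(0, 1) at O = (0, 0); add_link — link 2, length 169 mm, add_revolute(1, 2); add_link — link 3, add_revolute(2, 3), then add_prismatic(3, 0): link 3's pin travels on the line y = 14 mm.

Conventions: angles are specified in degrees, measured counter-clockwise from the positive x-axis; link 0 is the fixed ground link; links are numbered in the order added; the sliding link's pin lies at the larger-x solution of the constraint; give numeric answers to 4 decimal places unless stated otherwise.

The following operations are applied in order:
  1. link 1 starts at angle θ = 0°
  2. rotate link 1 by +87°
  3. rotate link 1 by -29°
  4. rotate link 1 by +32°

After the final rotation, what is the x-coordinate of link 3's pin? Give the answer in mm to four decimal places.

geometry: r = 13 mm, L = 169 mm, e = 14 mm; θ starts at 0°
rotate link 1 by +87°: θ ← 0° +87° = 87°
rotate link 1 by -29°: θ ← 87° -29° = 58°
rotate link 1 by +32°: θ ← 58° +32° = 90°
crank pin P = (r cos θ, r sin θ) = (0.000000, 13.000000)
h = r sin θ − e = 13.000000 − 14 = -1.000000
x = r cos θ + √(L² − h²) = 0.000000 + 168.997041 = 168.997041

168.9970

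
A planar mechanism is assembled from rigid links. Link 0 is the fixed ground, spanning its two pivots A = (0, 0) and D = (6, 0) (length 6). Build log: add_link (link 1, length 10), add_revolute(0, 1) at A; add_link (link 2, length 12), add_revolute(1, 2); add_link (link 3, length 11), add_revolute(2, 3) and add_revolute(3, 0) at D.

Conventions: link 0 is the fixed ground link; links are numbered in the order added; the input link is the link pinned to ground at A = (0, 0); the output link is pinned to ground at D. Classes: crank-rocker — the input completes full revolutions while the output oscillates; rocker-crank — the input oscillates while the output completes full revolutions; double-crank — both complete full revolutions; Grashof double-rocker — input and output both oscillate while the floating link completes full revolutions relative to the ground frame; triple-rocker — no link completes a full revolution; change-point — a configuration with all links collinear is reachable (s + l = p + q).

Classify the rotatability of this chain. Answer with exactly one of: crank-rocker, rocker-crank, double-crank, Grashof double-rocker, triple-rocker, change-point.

lengths: ground=6, input=10, coupler=12, output=11
sorted: s=6 (shortest), l=12 (longest), p+q=21
s + l = 18 vs p + q = 21
s + l < p + q (Grashof) with shortest = ground link → double-crank

double-crank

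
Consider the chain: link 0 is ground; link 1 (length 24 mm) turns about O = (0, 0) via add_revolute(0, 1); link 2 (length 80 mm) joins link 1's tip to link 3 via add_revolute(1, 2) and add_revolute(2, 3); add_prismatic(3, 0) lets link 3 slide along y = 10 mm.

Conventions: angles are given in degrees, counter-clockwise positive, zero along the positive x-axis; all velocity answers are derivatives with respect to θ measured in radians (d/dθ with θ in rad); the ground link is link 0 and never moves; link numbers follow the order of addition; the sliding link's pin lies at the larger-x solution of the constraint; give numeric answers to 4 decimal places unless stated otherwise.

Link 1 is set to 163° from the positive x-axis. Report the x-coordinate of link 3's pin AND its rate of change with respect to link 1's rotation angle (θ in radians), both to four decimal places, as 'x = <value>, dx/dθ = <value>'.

geometry: r = 24 mm, L = 80 mm, e = 10 mm
crank pin P = (r cos θ, r sin θ) = (-22.951314, 7.016921)
h = r sin θ − e = 7.016921 − 10 = -2.983079
x = r cos θ + √(L² − h²) = -22.951314 + 79.944363 = 56.993049
dx/dθ = −r sin θ − h·r cos θ/√(L² − h²) (θ in radians; h = -2.983079) = -7.873336

x = 56.9930, dx/dθ = -7.8733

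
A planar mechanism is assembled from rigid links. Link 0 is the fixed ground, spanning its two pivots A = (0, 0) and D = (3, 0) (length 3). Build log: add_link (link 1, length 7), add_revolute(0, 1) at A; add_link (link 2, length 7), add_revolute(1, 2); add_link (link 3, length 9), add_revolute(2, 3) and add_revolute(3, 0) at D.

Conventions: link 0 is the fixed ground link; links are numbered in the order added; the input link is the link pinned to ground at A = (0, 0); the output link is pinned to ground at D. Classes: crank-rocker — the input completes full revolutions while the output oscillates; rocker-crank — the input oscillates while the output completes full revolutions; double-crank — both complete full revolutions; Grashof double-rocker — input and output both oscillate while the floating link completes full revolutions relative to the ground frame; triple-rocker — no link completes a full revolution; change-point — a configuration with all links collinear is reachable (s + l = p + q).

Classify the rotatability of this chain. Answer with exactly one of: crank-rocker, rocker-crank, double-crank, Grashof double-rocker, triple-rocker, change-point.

lengths: ground=3, input=7, coupler=7, output=9
sorted: s=3 (shortest), l=9 (longest), p+q=14
s + l = 12 vs p + q = 14
s + l < p + q (Grashof) with shortest = ground link → double-crank

double-crank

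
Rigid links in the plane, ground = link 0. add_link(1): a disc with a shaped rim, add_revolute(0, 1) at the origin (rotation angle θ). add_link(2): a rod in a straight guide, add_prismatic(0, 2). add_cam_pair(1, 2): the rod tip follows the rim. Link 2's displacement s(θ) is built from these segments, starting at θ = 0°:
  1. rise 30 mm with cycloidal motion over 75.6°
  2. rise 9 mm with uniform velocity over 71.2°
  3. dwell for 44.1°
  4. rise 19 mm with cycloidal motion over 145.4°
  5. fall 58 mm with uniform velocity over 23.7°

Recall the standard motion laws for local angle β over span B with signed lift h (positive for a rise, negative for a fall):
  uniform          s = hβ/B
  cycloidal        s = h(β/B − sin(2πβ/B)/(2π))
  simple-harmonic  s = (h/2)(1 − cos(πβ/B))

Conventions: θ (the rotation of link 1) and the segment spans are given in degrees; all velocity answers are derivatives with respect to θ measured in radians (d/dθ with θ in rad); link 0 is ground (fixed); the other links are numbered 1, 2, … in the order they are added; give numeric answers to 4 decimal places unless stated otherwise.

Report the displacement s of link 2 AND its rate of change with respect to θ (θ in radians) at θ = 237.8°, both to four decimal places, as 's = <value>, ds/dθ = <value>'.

segment 1 (0° to 75.6°, cycloidal, h = 30) is passed completely: s = 0.0000 + (30) = 30.0000
segment 2 (75.6° to 146.8°, uniform, h = 9) is passed completely: s = 30.0000 + (9) = 39.0000
segment 3 (146.8° to 190.9°, dwell): s unchanged at 39.0000
θ = 237.8° falls in segment 4 (190.9° to 336.3°, cycloidal, h = 19): β = 237.8 − 190.9 = 46.9°, B = 145.4°; Δs = 19·(0.3226 − sin(2π·0.3226)/(2π)) = 3.4135; s = 39.0000 + 3.4135 = 42.4135
velocity in seg [190.9°–336.3°] (cycloidal), θ in radians: β = 46.9° = 0.8186 rad, B = 145.4° = 2.5377 rad; ds/dθ = (h/B)(1 − cos(2πβ/B)) = (19/2.5377)(1 − cos(2π·0.3226)) = 10.783393 mm/rad

s = 42.4135, ds/dθ = 10.7834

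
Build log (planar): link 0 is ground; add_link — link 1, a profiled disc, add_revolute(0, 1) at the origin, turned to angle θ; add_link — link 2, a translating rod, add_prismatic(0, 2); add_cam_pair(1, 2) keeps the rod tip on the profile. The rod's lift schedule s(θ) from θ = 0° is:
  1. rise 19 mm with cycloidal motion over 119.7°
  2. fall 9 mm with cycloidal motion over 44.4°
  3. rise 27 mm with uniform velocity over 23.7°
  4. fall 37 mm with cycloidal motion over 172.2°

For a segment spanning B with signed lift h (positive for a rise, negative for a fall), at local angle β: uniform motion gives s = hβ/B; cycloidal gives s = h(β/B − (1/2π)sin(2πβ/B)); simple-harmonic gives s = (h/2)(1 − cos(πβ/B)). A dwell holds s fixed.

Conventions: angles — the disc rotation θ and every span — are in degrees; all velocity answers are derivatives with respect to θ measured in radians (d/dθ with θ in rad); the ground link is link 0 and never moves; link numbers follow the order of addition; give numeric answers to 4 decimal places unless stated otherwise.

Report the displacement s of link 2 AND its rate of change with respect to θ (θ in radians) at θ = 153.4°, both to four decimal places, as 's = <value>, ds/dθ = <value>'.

seg 1 [0°–119.7°] cycloidal, h=19: full span → s += 19 → s = 19.0000
seg 2 [119.7°–164.1°] cycloidal, h=-9: θ=153.4° here. β=33.7, B=44.4. -9·(0.7590 − sin(2π·0.7590)/(2π)) = -8.2612 → s = 10.7388
velocity in seg [119.7°–164.1°] (cycloidal), θ in radians: β = 33.7° = 0.5882 rad, B = 44.4° = 0.7749 rad; ds/dθ = (h/B)(1 − cos(2πβ/B)) = ((-9)/0.7749)(1 − cos(2π·0.7590)) = -10.956946 mm/rad

s = 10.7388, ds/dθ = -10.9569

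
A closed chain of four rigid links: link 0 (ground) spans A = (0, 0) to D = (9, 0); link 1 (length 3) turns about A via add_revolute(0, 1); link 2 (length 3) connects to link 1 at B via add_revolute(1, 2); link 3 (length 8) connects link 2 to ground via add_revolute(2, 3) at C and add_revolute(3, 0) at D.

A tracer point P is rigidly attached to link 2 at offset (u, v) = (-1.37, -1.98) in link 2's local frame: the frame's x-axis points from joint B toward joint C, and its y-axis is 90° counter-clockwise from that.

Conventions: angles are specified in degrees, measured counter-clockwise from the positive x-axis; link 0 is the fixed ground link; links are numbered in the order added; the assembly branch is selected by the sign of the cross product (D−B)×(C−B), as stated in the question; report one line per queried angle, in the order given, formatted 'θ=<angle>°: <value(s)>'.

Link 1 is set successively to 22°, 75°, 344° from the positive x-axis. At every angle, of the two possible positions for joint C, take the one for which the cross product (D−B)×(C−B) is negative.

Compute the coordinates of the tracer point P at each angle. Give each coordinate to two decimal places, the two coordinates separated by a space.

A=(0,0), D=(9.00,0)
θ=22°: B = A + 3.00·(cos22°, sin22°) = (2.7816, 1.1238)
θ=22°: |BD| = 6.3192
θ=22°: circle(B,3.00) ∩ circle(D,8.00): a=-1.1922, h=2.7529
θ=22°:   candidates: C₊=(2.0979,4.0449) cross=17.396; C₋=(1.1187,-1.3732) cross=-17.396
θ=22°:   branch - wants cross < 0 → take C=(1.1187,-1.3732) (cross=-17.396)
θ=22°: ex = (C−B)/|BC| = (-0.5543,-0.8323); ey = (0.8323,-0.5543)
θ=22°: P = B + -1.37·ex + -1.98·ey = (1.8929,3.3616)
θ=75°: B = A + 3.00·(cos75°, sin75°) = (0.7765, 2.8978)
θ=75°: |BD| = 8.7192
θ=75°: circle(B,3.00) ∩ circle(D,8.00): a=1.2056, h=2.7471
θ=75°:   candidates: C₊=(2.8265,5.0880) cross=23.952; C₋=(1.0006,-0.0938) cross=-23.952
θ=75°:   branch - wants cross < 0 → take C=(1.0006,-0.0938) (cross=-23.952)
θ=75°: ex = (C−B)/|BC| = (0.0747,-0.9972); ey = (0.9972,0.0747)
θ=75°: P = B + -1.37·ex + -1.98·ey = (-1.3003,4.1160)
θ=344°: B = A + 3.00·(cos344°, sin344°) = (2.8838, -0.8269)
θ=344°: |BD| = 6.1719
θ=344°: circle(B,3.00) ∩ circle(D,8.00): a=-1.3698, h=2.6690
θ=344°:   candidates: C₊=(1.1688,1.6345) cross=16.473; C₋=(1.8840,-3.6554) cross=-16.473
θ=344°:   branch - wants cross < 0 → take C=(1.8840,-3.6554) (cross=-16.473)
θ=344°: ex = (C−B)/|BC| = (-0.3333,-0.9428); ey = (0.9428,-0.3333)
θ=344°: P = B + -1.37·ex + -1.98·ey = (1.4736,1.1246)

θ=22°: 1.89 3.36
θ=75°: -1.30 4.12
θ=344°: 1.47 1.12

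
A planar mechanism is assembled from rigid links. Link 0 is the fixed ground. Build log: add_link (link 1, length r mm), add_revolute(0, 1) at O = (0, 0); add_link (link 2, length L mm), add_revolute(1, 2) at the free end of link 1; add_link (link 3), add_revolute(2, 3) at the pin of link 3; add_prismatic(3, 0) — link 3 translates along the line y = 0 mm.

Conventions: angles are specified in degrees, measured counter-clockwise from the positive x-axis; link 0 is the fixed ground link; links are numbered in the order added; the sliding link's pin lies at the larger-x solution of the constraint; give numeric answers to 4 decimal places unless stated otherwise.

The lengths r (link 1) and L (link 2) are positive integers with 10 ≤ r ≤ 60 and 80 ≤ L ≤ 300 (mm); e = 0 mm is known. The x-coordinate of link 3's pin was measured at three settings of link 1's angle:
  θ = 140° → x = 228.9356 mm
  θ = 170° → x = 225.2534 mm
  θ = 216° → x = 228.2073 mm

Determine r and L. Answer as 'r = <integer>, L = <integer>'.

constraint per measurement: (x − r cos θ)² + (r sin θ − e)² = L²
subtracting the θ₁ and θ₂ equations cancels the r² and L² terms:
r = (x₁² − x₂²) / (2[(x₁cos θ₁ + e sin θ₁) − (x₂cos θ₂ + e sin θ₂)]) = 17.9998 → r = 18
L² = (x₁ − r cos θ₁)² + (r sin θ₁ − e)² = 59049.0033 → L = 243.0000 → L = 243
check at θ₃=216°: x = 228.2073 (printed 228.2073) ✓

r = 18, L = 243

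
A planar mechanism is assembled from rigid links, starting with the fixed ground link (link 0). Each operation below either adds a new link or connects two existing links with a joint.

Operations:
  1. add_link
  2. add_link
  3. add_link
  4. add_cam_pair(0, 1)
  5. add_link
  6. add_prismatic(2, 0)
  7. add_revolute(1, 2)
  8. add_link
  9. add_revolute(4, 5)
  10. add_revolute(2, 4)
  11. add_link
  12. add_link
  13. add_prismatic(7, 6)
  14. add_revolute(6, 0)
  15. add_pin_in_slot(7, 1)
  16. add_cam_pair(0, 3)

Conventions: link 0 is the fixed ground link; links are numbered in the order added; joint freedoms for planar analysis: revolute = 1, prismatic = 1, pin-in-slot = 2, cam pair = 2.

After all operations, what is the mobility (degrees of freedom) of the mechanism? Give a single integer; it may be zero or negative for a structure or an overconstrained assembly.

link 0 = ground. State L|J1|J2 = 1|0|0
+link1  2|0|0
+link2  3|0|0
+link3  4|0|0
C(0,1) f=2→J2  4|0|1
+link4  5|0|1
P(2,0) f=1→J1  5|1|1
R(1,2) f=1→J1  5|2|1
+link5  6|2|1
R(4,5) f=1→J1  6|3|1
R(2,4) f=1→J1  6|4|1
+link6  7|4|1
+link7  8|4|1
P(7,6) f=1→J1  8|5|1
R(6,0) f=1→J1  8|6|1
PS(7,1) f=2→J2  8|6|2
C(0,3) f=2→J2  8|6|3
M = 3(8−1)−2·6−3 = 21−12−3 = 6

M = 6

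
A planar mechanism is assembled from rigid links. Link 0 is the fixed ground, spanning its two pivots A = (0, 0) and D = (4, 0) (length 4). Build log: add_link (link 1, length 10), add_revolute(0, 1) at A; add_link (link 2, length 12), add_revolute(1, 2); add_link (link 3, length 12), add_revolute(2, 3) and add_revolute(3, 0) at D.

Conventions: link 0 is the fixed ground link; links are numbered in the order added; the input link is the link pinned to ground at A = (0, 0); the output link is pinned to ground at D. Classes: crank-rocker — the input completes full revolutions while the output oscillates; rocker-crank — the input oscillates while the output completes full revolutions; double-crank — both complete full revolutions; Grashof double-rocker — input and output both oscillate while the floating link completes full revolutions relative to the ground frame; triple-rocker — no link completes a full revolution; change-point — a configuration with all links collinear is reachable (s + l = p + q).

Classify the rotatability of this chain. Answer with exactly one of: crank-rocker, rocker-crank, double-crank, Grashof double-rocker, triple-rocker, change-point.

lengths: ground=4, input=10, coupler=12, output=12
sorted: s=4 (shortest), l=12 (longest), p+q=22
s + l = 16 vs p + q = 22
s + l < p + q (Grashof) with shortest = ground link → double-crank

double-crank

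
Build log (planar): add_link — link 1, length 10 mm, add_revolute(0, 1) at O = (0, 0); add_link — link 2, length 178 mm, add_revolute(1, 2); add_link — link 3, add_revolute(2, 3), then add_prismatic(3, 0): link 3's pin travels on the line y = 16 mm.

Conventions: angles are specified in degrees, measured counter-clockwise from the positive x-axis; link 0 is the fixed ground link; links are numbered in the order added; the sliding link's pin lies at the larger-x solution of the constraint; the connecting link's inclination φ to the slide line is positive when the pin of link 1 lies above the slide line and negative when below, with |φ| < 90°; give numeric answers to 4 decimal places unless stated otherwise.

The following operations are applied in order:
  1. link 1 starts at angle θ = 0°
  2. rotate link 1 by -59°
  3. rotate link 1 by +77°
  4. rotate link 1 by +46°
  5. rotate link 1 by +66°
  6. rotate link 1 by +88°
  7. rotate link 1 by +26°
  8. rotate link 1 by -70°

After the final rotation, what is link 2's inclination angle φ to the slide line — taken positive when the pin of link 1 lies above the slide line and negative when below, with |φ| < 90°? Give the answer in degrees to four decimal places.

geometry: r = 10 mm, L = 178 mm, e = 16 mm; θ starts at 0°
rotate link 1 by -59°: θ ← 0° -59° = -59°
rotate link 1 by +77°: θ ← -59° +77° = 18°
rotate link 1 by +46°: θ ← 18° +46° = 64°
rotate link 1 by +66°: θ ← 64° +66° = 130°
rotate link 1 by +88°: θ ← 130° +88° = 218°
rotate link 1 by +26°: θ ← 218° +26° = 244°
rotate link 1 by -70°: θ ← 244° -70° = 174°
h = r sin θ − e = 1.045285 − 16 = -14.954715
sin φ = h / L = -14.954715 / 178 = -0.08401525
φ = arcsin(-0.08401525) = -4.819401°

-4.8194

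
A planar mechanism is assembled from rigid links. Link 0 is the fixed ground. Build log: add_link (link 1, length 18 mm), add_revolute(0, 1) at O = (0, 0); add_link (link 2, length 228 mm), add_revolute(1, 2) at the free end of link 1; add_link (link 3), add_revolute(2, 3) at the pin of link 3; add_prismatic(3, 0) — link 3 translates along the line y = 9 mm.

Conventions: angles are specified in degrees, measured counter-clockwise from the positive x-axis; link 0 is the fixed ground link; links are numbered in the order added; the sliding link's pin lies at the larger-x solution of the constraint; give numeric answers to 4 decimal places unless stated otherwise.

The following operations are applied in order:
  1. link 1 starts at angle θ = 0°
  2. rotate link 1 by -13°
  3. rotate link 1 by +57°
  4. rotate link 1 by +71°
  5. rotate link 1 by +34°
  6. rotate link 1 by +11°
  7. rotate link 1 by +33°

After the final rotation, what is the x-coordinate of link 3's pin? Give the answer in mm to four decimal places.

geometry: r = 18 mm, L = 228 mm, e = 9 mm; θ starts at 0°
rotate link 1 by -13°: θ ← 0° -13° = -13°
rotate link 1 by +57°: θ ← -13° +57° = 44°
rotate link 1 by +71°: θ ← 44° +71° = 115°
rotate link 1 by +34°: θ ← 115° +34° = 149°
rotate link 1 by +11°: θ ← 149° +11° = 160°
rotate link 1 by +33°: θ ← 160° +33° = 193°
crank pin P = (r cos θ, r sin θ) = (-17.538661, -4.049119)
h = r sin θ − e = -4.049119 − 9 = -13.049119
x = r cos θ + √(L² − h²) = -17.538661 + 227.626274 = 210.087613

210.0876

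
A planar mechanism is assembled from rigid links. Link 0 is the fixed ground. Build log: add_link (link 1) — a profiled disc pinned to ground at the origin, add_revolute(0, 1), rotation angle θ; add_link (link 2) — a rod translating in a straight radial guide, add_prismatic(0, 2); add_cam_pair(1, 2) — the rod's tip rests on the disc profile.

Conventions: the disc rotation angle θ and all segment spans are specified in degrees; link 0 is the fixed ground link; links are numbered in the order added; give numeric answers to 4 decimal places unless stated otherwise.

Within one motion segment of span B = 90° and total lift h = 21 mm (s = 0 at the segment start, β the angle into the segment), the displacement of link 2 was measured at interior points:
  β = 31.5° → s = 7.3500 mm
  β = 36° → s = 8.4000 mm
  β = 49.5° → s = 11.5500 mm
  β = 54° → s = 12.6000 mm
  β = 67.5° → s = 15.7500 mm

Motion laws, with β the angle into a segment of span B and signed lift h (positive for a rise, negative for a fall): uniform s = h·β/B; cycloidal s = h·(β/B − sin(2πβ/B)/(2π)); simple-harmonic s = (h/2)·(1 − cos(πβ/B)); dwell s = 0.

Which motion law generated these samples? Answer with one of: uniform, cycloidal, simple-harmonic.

candidates at β/B = r: uniform s = h·r (linear in β); cycloidal s = h·(r − sin(2πr)/(2π)); simple-harmonic s = (h/2)(1 − cos(πr))
β=31.5°: printed 7.3500 | uniform 7.3500, cycloidal 4.6461, simple-harmonic 5.7331
β=36°: printed 8.4000 | uniform 8.4000, cycloidal 6.4355, simple-harmonic 7.2553
β=49.5°: printed 11.5500 | uniform 11.5500, cycloidal 12.5828, simple-harmonic 12.1426
β=54°: printed 12.6000 | uniform 12.6000, cycloidal 14.5645, simple-harmonic 13.7447
β=67.5°: printed 15.7500 | uniform 15.7500, cycloidal 19.0923, simple-harmonic 17.9246
only one law matches every sample → uniform

uniform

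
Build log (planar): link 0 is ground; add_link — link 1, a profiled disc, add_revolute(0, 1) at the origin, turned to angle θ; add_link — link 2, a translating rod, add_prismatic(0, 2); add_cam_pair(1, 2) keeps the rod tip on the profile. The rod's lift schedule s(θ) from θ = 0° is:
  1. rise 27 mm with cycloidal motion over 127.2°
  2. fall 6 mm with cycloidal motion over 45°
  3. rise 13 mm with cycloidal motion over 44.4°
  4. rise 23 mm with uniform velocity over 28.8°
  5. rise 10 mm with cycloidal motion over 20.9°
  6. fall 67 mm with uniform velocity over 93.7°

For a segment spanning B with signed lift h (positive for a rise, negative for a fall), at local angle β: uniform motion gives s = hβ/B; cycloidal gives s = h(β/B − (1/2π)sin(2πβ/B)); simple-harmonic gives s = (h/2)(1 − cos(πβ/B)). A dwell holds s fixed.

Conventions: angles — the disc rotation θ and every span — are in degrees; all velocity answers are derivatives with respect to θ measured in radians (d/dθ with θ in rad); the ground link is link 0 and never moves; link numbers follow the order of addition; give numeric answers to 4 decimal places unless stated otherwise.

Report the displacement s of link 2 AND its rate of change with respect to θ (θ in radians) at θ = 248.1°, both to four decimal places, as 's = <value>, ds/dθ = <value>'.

seg 1 [0°–127.2°] cycloidal, h=27: full span → s += 27 → s = 27.0000
seg 2 [127.2°–172.2°] cycloidal, h=-6: full span → s += -6 → s = 21.0000
seg 3 [172.2°–216.6°] cycloidal, h=13: full span → s += 13 → s = 34.0000
seg 4 [216.6°–245.4°] uniform, h=23: full span → s += 23 → s = 57.0000
seg 5 [245.4°–266.3°] cycloidal, h=10: θ=248.1° here. β=2.7, B=20.9. 10·(0.1292 − sin(2π·0.1292)/(2π)) = 0.1373 → s = 57.1373
velocity in seg [245.4°–266.3°] (cycloidal), θ in radians: β = 2.7° = 0.0471 rad, B = 20.9° = 0.3648 rad; ds/dθ = (h/B)(1 − cos(2πβ/B)) = (10/0.3648)(1 − cos(2π·0.1292)) = 8.546016 mm/rad

s = 57.1373, ds/dθ = 8.5460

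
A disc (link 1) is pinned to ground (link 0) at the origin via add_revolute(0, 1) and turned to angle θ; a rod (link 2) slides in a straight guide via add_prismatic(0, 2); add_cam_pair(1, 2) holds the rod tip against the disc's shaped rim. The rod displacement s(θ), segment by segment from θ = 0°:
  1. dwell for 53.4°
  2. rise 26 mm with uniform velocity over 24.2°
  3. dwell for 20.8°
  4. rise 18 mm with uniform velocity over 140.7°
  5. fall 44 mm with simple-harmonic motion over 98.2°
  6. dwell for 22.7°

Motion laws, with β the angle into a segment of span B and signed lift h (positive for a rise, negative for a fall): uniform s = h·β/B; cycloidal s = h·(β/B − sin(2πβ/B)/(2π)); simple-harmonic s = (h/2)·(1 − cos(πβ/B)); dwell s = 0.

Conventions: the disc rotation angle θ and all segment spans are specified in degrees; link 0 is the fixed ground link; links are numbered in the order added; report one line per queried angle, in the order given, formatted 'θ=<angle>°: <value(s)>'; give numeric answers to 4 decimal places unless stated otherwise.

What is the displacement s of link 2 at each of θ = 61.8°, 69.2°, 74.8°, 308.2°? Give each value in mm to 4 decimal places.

segment 1 (0° to 53.4°, dwell): s unchanged at 0.0000
θ = 61.8° falls in segment 2 (53.4° to 77.6°, uniform, h = 26): β = 61.8 − 53.4 = 8.4°, B = 24.2°; Δs = 26·8.4/24.2 = 9.0248; s = 0.0000 + 9.0248 = 9.0248
θ = 69.2° falls in segment 2 (53.4° to 77.6°, uniform, h = 26): β = 69.2 − 53.4 = 15.8°, B = 24.2°; Δs = 26·15.8/24.2 = 16.9752; s = 0.0000 + 16.9752 = 16.9752
θ = 74.8° falls in segment 2 (53.4° to 77.6°, uniform, h = 26): β = 74.8 − 53.4 = 21.4°, B = 24.2°; Δs = 26·21.4/24.2 = 22.9917; s = 0.0000 + 22.9917 = 22.9917
segment 2 (53.4° to 77.6°, uniform, h = 26) is passed completely: s = 0.0000 + (26) = 26.0000
segment 3 (77.6° to 98.4°, dwell): s unchanged at 26.0000
segment 4 (98.4° to 239.1°, uniform, h = 18) is passed completely: s = 26.0000 + (18) = 44.0000
θ = 308.2° falls in segment 5 (239.1° to 337.3°, simple-harmonic, h = -44): β = 308.2 − 239.1 = 69.1°, B = 98.2°; Δs = -44/2·(1 − cos(π·0.7037)) = -35.1354; s = 44.0000 − 35.1354 = 8.8646

θ=61.8°: 9.0248
θ=69.2°: 16.9752
θ=74.8°: 22.9917
θ=308.2°: 8.8646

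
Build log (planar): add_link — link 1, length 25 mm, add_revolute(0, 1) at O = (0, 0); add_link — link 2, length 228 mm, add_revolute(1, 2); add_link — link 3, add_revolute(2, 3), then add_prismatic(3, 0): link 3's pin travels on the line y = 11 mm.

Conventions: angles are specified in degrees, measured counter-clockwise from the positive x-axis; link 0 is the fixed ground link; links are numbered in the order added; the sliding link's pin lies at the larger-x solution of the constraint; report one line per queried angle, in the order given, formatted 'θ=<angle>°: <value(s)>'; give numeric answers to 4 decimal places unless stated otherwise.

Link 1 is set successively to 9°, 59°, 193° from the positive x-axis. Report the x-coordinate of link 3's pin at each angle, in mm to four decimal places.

geometry: r = 25 mm, L = 228 mm, e = 11 mm
θ=9°: crank pin P = (r cos θ, r sin θ) = (24.692209, 3.910862)
θ=9°: h = r sin θ − e = 3.910862 − 11 = -7.089138
θ=9°: x = r cos θ + √(L² − h²) = 24.692209 + 227.889763 = 252.581972
θ=59°: crank pin P = (r cos θ, r sin θ) = (12.875952, 21.429183)
θ=59°: h = r sin θ − e = 21.429183 − 11 = 10.429183
θ=59°: x = r cos θ + √(L² − h²) = 12.875952 + 227.761349 = 240.637301
θ=193°: crank pin P = (r cos θ, r sin θ) = (-24.359252, -5.623776)
θ=193°: h = r sin θ − e = -5.623776 − 11 = -16.623776
θ=193°: x = r cos θ + √(L² − h²) = -24.359252 + 227.393162 = 203.033910

θ=9°: 252.5820
θ=59°: 240.6373
θ=193°: 203.0339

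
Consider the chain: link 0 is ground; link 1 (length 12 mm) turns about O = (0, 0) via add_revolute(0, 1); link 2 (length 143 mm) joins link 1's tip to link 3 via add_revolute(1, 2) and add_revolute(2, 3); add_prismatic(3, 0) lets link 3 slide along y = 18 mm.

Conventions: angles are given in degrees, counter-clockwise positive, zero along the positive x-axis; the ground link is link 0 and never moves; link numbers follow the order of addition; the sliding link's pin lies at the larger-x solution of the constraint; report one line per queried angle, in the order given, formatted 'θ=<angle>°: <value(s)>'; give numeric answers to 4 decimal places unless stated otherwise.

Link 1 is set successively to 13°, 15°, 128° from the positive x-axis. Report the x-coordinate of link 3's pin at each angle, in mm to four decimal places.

geometry: r = 12 mm, L = 143 mm, e = 18 mm
θ=13°: crank pin P = (r cos θ, r sin θ) = (11.692441, 2.699413)
θ=13°: h = r sin θ − e = 2.699413 − 18 = -15.300587
θ=13°: x = r cos θ + √(L² − h²) = 11.692441 + 142.179084 = 153.871525
θ=15°: crank pin P = (r cos θ, r sin θ) = (11.591110, 3.105829)
θ=15°: h = r sin θ − e = 3.105829 − 18 = -14.894171
θ=15°: x = r cos θ + √(L² − h²) = 11.591110 + 142.222233 = 153.813343
θ=128°: crank pin P = (r cos θ, r sin θ) = (-7.387938, 9.456129)
θ=128°: h = r sin θ − e = 9.456129 − 18 = -8.543871
θ=128°: x = r cos θ + √(L² − h²) = -7.387938 + 142.744535 = 135.356597

θ=13°: 153.8715
θ=15°: 153.8133
θ=128°: 135.3566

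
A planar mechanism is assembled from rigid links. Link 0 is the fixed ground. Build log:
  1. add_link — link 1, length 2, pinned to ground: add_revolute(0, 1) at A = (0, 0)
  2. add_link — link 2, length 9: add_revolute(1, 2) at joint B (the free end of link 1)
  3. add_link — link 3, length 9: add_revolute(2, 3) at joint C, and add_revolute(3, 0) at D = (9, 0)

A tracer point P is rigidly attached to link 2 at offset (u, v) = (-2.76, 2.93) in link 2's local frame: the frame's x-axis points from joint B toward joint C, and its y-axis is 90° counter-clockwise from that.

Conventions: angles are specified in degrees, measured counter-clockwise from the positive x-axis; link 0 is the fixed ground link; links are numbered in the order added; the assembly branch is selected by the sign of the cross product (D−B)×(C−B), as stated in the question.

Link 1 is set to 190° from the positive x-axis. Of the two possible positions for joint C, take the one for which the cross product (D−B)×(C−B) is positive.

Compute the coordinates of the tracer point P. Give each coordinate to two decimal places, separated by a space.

A=(0,0), D=(9.00,0)
B = A + 2.00·(cos190°, sin190°) = (-1.9696, -0.3473)
|BD| = 10.9751
circle(B,9.00) ∩ circle(D,9.00): a=5.4876, h=7.1335
  candidates: C₊=(3.2895,6.9563) cross=78.291; C₋=(3.7409,-7.3036) cross=-78.291
  branch + wants cross > 0 → take C=(3.2895,6.9563) (cross=78.291)
ex = (C−B)/|BC| = (0.5843,0.8115); ey = (-0.8115,0.5843)
P = B + -2.76·ex + 2.93·ey = (-5.9601,-0.8749)

-5.96 -0.87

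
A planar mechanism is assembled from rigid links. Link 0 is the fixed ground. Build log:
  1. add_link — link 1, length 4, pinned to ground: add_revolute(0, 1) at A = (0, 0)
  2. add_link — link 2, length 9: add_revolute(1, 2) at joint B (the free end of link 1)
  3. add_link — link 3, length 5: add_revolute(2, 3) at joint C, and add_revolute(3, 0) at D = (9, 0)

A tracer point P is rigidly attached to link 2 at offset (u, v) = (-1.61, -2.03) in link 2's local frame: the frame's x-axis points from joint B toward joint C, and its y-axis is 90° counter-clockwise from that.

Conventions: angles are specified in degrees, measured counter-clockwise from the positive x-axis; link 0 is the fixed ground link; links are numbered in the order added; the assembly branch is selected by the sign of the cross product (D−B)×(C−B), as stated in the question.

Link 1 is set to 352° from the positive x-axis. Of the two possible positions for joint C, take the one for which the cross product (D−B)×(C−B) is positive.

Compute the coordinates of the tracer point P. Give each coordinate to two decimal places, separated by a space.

A=(0,0), D=(9.00,0)
B = A + 4.00·(cos352°, sin352°) = (3.9611, -0.5567)
|BD| = 5.0696
circle(B,9.00) ∩ circle(D,5.00): a=8.0579, h=4.0087
  candidates: C₊=(11.5301,4.3126) cross=20.323; C₋=(12.4105,-3.6563) cross=-20.323
  branch + wants cross > 0 → take C=(11.5301,4.3126) (cross=20.323)
ex = (C−B)/|BC| = (0.8410,0.5410); ey = (-0.5410,0.8410)
P = B + -1.61·ex + -2.03·ey = (3.7054,-3.1350)

3.71 -3.13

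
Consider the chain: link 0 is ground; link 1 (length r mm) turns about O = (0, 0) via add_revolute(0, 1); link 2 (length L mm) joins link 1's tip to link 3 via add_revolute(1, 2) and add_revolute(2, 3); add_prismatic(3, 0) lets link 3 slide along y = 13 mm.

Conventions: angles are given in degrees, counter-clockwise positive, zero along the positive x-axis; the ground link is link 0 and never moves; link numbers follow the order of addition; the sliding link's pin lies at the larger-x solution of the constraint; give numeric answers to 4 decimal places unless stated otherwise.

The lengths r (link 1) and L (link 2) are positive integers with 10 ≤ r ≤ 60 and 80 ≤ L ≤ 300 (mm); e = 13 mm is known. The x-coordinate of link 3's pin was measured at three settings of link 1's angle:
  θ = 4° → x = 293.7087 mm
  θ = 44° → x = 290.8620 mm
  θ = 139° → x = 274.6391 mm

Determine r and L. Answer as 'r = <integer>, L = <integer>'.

constraint per measurement: (x − r cos θ)² + (r sin θ − e)² = L²
subtracting the θ₁ and θ₂ equations cancels the r² and L² terms:
r = (x₁² − x₂²) / (2[(x₁cos θ₁ + e sin θ₁) − (x₂cos θ₂ + e sin θ₂)]) = 11.0000 → r = 11
L² = (x₁ − r cos θ₁)² + (r sin θ₁ − e)² = 80088.9988 → L = 283.0000 → L = 283
check at θ₃=139°: x = 274.6391 (printed 274.6391) ✓

r = 11, L = 283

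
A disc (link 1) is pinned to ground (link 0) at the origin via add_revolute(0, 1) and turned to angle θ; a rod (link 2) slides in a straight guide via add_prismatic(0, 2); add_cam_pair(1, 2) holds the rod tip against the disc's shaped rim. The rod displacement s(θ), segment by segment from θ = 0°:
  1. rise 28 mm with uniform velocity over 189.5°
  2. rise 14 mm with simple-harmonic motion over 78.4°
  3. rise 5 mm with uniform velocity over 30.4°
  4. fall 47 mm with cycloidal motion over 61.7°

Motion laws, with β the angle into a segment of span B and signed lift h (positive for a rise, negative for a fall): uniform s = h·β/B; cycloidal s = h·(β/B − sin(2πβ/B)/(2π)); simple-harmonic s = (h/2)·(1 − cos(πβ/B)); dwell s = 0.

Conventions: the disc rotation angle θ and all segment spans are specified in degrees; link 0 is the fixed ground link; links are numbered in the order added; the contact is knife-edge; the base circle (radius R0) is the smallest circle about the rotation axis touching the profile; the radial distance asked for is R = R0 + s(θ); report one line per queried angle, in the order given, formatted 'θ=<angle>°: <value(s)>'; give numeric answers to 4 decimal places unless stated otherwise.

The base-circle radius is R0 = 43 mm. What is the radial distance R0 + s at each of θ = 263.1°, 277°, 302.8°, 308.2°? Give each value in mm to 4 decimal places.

segment 1 (0° to 189.5°, uniform, h = 28) is passed completely: s = 0.0000 + (28) = 28.0000
θ = 263.1° falls in segment 2 (189.5° to 267.9°, simple-harmonic, h = 14): β = 263.1 − 189.5 = 73.6°, B = 78.4°; Δs = 14/2·(1 − cos(π·0.9388)) = 13.8709; s = 28.0000 + 13.8709 = 41.8709
segment 2 (189.5° to 267.9°, simple-harmonic, h = 14) is passed completely: s = 28.0000 + (14) = 42.0000
θ = 277° falls in segment 3 (267.9° to 298.3°, uniform, h = 5): β = 277 − 267.9 = 9.1°, B = 30.4°; Δs = 5·9.1/30.4 = 1.4967; s = 42.0000 + 1.4967 = 43.4967
segment 3 (267.9° to 298.3°, uniform, h = 5) is passed completely: s = 42.0000 + (5) = 47.0000
θ = 302.8° falls in segment 4 (298.3° to 360°, cycloidal, h = -47): β = 302.8 − 298.3 = 4.5°, B = 61.7°; Δs = -47·(0.0729 − sin(2π·0.0729)/(2π)) = -0.1187; s = 47.0000 − 0.1187 = 46.8813
θ = 308.2° falls in segment 4 (298.3° to 360°, cycloidal, h = -47): β = 308.2 − 298.3 = 9.9°, B = 61.7°; Δs = -47·(0.1605 − sin(2π·0.1605)/(2π)) = -1.2141; s = 47.0000 − 1.2141 = 45.7859
θ=263.1°: R = R0 + s = 43 + 41.8709 = 84.8709
θ=277°: R = R0 + s = 43 + 43.4967 = 86.4967
θ=302.8°: R = R0 + s = 43 + 46.8813 = 89.8813
θ=308.2°: R = R0 + s = 43 + 45.7859 = 88.7859

θ=263.1°: 84.8709
θ=277°: 86.4967
θ=302.8°: 89.8813
θ=308.2°: 88.7859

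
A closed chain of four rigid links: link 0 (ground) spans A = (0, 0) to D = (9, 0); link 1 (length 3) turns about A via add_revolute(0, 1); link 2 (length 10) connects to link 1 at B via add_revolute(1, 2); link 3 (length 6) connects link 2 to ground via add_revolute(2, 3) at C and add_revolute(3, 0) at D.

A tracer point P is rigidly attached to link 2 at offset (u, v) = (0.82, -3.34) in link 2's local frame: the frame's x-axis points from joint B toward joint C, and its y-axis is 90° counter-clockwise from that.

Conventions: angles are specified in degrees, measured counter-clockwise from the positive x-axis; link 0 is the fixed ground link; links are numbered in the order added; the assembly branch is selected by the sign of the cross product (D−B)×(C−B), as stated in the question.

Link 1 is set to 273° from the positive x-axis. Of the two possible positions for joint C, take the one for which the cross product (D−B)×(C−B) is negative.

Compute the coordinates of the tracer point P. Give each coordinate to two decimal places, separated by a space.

A=(0,0), D=(9.00,0)
B = A + 3.00·(cos273°, sin273°) = (0.1570, -2.9959)
|BD| = 9.3367
circle(B,10.00) ∩ circle(D,6.00): a=8.0957, h=5.8703
  candidates: C₊=(5.9410,5.1616) cross=54.809; C₋=(9.7082,-5.9581) cross=-54.809
  branch - wants cross < 0 → take C=(9.7082,-5.9581) (cross=-54.809)
ex = (C−B)/|BC| = (0.9551,-0.2962); ey = (0.2962,0.9551)
P = B + 0.82·ex + -3.34·ey = (-0.0492,-6.4289)

-0.05 -6.43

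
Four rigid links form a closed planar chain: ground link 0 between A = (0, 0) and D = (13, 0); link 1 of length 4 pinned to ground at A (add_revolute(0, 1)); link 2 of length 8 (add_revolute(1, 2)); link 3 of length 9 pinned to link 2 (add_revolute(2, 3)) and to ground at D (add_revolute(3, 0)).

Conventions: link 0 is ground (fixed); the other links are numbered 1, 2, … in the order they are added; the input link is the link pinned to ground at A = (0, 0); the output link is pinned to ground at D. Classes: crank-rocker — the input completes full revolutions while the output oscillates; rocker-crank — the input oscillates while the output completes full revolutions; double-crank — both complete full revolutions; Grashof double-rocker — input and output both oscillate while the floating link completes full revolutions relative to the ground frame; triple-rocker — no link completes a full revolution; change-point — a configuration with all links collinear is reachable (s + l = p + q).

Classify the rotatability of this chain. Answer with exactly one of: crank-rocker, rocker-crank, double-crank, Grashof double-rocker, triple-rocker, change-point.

lengths: ground=13, input=4, coupler=8, output=9
sorted: s=4 (shortest), l=13 (longest), p+q=17
s + l = 17 vs p + q = 17
s + l = p + q → change-point (collinear configuration reachable)

change-point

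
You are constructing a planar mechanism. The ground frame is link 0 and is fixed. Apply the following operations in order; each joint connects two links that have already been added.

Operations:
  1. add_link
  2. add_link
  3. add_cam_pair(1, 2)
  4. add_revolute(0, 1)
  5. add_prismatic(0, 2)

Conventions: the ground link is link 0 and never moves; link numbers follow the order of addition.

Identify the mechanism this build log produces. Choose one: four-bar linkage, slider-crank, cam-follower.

links: 3 (incl. ground); joints: 1 revolute, 1 prismatic, 1 higher (cam) pair, forming one closed loop
3 links, revolute + prismatic + higher pair in one loop → cam-follower

cam-follower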